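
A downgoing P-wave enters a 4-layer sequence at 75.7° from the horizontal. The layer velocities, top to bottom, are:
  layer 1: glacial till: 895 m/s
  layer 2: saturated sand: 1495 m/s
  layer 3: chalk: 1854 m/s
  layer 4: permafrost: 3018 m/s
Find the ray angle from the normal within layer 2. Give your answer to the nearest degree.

24°

From the normal: θ₁ = 90° − 75.7° = 14.3°.
Snell's law across each interface conserves sin θ / V, so sin θ_2 = V_2·sin θ₁/V₁.
sin θ_2 = 1495 × sin 14.3° / 895 = 0.4126.
θ_2 = arcsin 0.4126 = 24.37°.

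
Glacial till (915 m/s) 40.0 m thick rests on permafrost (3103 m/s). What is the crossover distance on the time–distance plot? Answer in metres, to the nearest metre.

108 m

θ_c = arcsin(915/3103) = 17.15°, so cos θ_c = 0.9555 and tᵢ = 2h cos θ_c/V₁ = 0.0835 s.
At crossover x/V₁ = x/V₂ + tᵢ ⇒ x = tᵢ/(1/V₁ − 1/V₂) = 0.08354/(1.0929e-03 − 3.2227e-04) = 108.41 m.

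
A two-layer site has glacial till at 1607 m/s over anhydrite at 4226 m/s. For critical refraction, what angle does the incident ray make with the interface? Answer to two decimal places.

Critical incidence: sin θ_c = V₁/V₂ = 1607/4226 = 0.3803.
θ_c = arcsin 0.3803 = 22.35°.
Measured from the interface: 90° − 22.35° = 67.65°.

67.65°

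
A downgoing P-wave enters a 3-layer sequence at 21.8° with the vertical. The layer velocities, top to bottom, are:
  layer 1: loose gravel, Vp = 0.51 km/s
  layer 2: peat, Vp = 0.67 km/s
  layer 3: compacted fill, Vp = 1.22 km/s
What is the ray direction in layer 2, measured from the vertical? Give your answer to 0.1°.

Ray parameter p = sin 21.8° / 0.51 = 7.2817e-01 s/km.
sin θ_2 = p·V_2 = 7.2817e-01 × 0.67 = 0.4879.
θ_2 = arcsin 0.4879 = 29.20°.

29.2°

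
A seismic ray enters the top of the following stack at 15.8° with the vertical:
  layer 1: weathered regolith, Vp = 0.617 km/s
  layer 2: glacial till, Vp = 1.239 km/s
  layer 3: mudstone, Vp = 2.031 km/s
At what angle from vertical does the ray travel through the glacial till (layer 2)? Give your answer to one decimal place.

Snell's law across each interface conserves sin θ / V, so sin θ_2 = V_2·sin θ₁/V₁.
sin θ_2 = 1.239 × sin 15.8° / 0.617 = 0.5468.
θ_2 = 33.15° from the vertical.

33.1°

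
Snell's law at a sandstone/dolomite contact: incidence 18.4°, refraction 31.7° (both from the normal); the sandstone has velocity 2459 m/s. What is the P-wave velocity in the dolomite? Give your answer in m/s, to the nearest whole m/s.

4094 m/s

sin 18.4° = 0.3156; sin 31.7° = 0.5255.
V₂ = V₁·(sin θ₂/sin θ₁) = 2459·(0.5255/0.3156) = 4093.58 m/s.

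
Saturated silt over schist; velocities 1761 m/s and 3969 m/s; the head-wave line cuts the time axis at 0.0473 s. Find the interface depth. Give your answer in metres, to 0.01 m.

h = tᵢ·V₁·V₂ / (2·√(V₂²−V₁²)).
√(V₂²−V₁²) = √(3969² − 1761²) = 3556.9 m/s.
h = 0.0473 s × 1761 × 3969 / (2 × 3556.9) = 46.47 m.

46.47 m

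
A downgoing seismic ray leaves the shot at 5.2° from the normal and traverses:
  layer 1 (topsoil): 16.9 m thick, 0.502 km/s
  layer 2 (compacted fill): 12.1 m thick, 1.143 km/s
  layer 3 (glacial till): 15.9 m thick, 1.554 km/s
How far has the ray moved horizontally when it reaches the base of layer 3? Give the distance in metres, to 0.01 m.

8.74 m

Ray parameter p = sin 5.2° / 0.502 km/s = 1.8054e-01 s/km.
Layer 1: θ = 5.20°; offset = 16.9·tan 5.20° = 1.5380 m.
Layer 2: sin θ = p·1.143 = 0.2064 → θ = 11.91°; offset = 12.1·tan 11.91° = 2.5519 m.
Layer 3: sin θ = p·1.554 = 0.2806 → θ = 16.29°; offset = 15.9·tan 16.29° = 4.6476 m.
Summing the layer offsets gives 8.7375 m.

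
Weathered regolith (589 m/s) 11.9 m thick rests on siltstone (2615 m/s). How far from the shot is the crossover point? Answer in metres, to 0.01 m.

29.93 m

x_cross = 2h·√((V₂+V₁)/(V₂−V₁)).
(V₂+V₁)/(V₂−V₁) = (2615+589)/(2615−589) = 1.5814; √ = 1.2576.
x_cross = 2·11.9·1.2576 = 29.93 m.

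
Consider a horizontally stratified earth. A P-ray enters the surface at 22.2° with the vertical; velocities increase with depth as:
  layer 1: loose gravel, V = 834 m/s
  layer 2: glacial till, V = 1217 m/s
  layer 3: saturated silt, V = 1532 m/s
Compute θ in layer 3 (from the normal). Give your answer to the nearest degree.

Ray parameter p = sin 22.2° / 834 = 4.5305e-04 s/m.
sin θ_3 = p·V_3 = 4.5305e-04 × 1532 = 0.6941.
θ_3 = 43.95° from the vertical.

44°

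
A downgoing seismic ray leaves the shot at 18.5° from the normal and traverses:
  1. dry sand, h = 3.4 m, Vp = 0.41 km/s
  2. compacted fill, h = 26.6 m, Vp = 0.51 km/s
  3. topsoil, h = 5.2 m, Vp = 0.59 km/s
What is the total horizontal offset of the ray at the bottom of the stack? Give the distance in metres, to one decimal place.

15.2 m

Ray parameter p = sin 18.5° / 0.41 km/s = 7.7391e-01 s/km.
Layer 1: θ = 18.50°; offset = 3.4·tan 18.50° = 1.138 m.
Layer 2: sin θ = p·0.51 = 0.3947 → θ = 23.25°; offset = 26.6·tan 23.25° = 11.427 m.
Layer 3: sin θ = p·0.59 = 0.4566 → θ = 27.17°; offset = 5.2·tan 27.17° = 2.669 m.
Total horizontal offset = 15.233 m.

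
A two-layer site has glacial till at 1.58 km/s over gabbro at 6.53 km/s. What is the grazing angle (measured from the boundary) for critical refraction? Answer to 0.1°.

At critical incidence the refracted ray runs along the interface (θ₂ = 90°), so sin θ_c = V₁/V₂.
θ_c = arcsin(1.58/6.53) = arcsin 0.2420 = 14.00°.
Measured from the interface: 90° − 14.00° = 76.00°.

76.0°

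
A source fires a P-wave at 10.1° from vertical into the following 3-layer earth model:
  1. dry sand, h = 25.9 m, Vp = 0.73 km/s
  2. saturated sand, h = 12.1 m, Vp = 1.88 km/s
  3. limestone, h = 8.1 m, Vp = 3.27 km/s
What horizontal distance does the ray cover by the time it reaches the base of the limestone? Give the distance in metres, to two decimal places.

21.02 m

p = sin θ₁/V₁ = sin 10.1°/0.73 = 2.4023e-01 s/km is conserved through the stack.
Layer 1: θ = 10.10°; offset = 25.9·tan 10.10° = 4.6135 m.
Layer 2: sin θ = p·1.88 = 0.4516 → θ = 26.85°; offset = 12.1·tan 26.85° = 6.1250 m.
Layer 3: sin θ = p·3.27 = 0.7855 → θ = 51.77°; offset = 8.1·tan 51.77° = 10.2827 m.
Total horizontal offset = 21.0211 m.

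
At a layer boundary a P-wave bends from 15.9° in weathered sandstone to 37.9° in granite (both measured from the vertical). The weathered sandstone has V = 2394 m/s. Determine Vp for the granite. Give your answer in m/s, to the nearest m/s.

Snell's law: sin 15.9°/V₁ = sin 37.9°/V₂.
V₂ = V₁·sin 37.9°/sin 15.9° = 2394 × 2.2423 = 5367.95 m/s.

5368 m/s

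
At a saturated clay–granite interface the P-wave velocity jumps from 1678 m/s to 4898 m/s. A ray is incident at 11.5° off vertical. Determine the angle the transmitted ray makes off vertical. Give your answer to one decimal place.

Snell's law: sin θ₂ = (V₂/V₁)·sin θ₁ = (4898/1678)·sin 11.5° = 0.5819.
θ₂ = sin⁻¹(0.5819) = 35.59° (from vertical).

35.6°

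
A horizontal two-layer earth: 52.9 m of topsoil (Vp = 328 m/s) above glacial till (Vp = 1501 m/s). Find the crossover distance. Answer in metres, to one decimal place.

132.1 m

θ_c = arcsin(328/1501) = 12.62°, so cos θ_c = 0.9758 and tᵢ = 2h cos θ_c/V₁ = 0.3148 s.
At crossover x/V₁ = x/V₂ + tᵢ ⇒ x = tᵢ/(1/V₁ − 1/V₂) = 0.31477/(3.0488e-03 − 6.6622e-04) = 132.11 m.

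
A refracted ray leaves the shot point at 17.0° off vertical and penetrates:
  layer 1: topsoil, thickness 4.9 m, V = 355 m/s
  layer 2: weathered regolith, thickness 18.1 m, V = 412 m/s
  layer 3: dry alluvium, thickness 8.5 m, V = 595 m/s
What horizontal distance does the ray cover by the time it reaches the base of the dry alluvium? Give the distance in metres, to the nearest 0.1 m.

12.8 m

p = sin θ₁/V₁ = sin 17.0°/355 = 8.2358e-04 s/m is conserved through the stack.
Layer 1: θ = 17.00°; offset = 4.9·tan 17.00° = 1.498 m.
Layer 2: sin θ = p·412 = 0.3393 → θ = 19.84°; offset = 18.1·tan 19.84° = 6.529 m.
Layer 3: sin θ = p·595 = 0.4900 → θ = 29.34°; offset = 8.5·tan 29.34° = 4.778 m.
Summing the layer offsets gives 12.805 m.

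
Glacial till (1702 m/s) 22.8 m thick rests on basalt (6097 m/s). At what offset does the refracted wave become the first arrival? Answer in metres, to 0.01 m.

x_cross = 2h·√((V₂+V₁)/(V₂−V₁)).
(V₂+V₁)/(V₂−V₁) = (6097+1702)/(6097−1702) = 1.7745; √ = 1.3321.
x_cross = 2·22.8·1.3321 = 60.74 m.

60.74 m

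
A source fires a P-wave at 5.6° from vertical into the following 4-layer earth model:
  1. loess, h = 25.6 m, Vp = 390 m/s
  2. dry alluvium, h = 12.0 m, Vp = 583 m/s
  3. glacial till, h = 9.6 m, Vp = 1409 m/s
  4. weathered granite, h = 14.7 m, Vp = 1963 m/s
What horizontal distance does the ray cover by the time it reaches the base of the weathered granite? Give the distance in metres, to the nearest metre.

Apply Snell's law at each interface; in layer i the horizontal offset is hᵢ·tan θᵢ.
Layer 1: θ = 5.60°; offset = 25.6·tan 5.60° = 2.510 m.
Layer 2: sin θ = 583·sin 5.6°/390 = 0.1459, θ = 8.39°; offset = 12.0·tan 8.39° = 1.769 m.
Layer 3: sin θ = 1409·sin 5.6°/390 = 0.3525, θ = 20.64°; offset = 9.6·tan 20.64° = 3.617 m.
Layer 4: sin θ = 1963·sin 5.6°/390 = 0.4912, θ = 29.42°; offset = 14.7·tan 29.42° = 8.289 m.
Total horizontal offset = 16.185 m.

16 m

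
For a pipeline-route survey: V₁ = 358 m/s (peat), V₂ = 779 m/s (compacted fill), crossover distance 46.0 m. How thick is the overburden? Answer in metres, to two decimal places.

14.00 m

x_cross = 2h·√((V₂+V₁)/(V₂−V₁)) → h = x_cross / (2·√((V₂+V₁)/(V₂−V₁))).
√((V₂+V₁)/(V₂−V₁)) = √((779+358)/(779−358)) = 1.6434.
h = 46.0 / (2·1.6434) = 14.00 m.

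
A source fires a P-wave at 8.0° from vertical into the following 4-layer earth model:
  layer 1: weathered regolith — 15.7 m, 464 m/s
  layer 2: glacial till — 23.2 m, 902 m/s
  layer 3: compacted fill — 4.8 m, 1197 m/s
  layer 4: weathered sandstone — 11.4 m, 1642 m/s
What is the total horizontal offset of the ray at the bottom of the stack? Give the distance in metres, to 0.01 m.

Ray parameter p = sin 8.0° / 464 m/s = 2.9994e-04 s/m.
Layer 1: θ = 8.00°; offset = 15.7·tan 8.00° = 2.2065 m.
Layer 2: sin θ = p·902 = 0.2705 → θ = 15.70°; offset = 23.2·tan 15.70° = 6.5199 m.
Layer 3: sin θ = p·1197 = 0.3590 → θ = 21.04°; offset = 4.8·tan 21.04° = 1.8465 m.
Layer 4: sin θ = p·1642 = 0.4925 → θ = 29.51°; offset = 11.4·tan 29.51° = 6.4512 m.
Σ offsets = 17.0240 m.

17.02 m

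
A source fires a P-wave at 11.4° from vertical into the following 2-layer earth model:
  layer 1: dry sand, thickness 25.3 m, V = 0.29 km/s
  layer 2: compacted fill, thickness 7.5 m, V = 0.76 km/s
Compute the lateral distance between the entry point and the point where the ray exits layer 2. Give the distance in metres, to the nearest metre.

Apply Snell's law at each interface; in layer i the horizontal offset is hᵢ·tan θᵢ.
Layer 1: θ = 11.40°; offset = 25.3·tan 11.40° = 5.101 m.
Layer 2: sin θ = 0.76·sin 11.4°/0.29 = 0.5180, θ = 31.20°; offset = 7.5·tan 31.20° = 4.542 m.
Total horizontal offset = 9.643 m.

10 m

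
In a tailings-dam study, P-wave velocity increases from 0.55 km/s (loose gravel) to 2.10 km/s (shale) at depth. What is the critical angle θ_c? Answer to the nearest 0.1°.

15.2°

Critical incidence: sin θ_c = V₁/V₂ = 0.55/2.10 = 0.2619.
θ_c = arcsin 0.2619 = 15.18°.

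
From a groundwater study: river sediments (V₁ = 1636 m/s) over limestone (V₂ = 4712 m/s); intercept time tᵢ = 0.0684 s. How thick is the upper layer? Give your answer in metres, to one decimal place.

59.7 m

θ_c = arcsin(1636/4712) = 20.32°; cos θ_c = 0.9378.
tᵢ = 2h cos θ_c/V₁ ⇒ h = tᵢ·V₁/(2 cos θ_c) = 0.0684·1636/(2·0.9378) = 59.66 m.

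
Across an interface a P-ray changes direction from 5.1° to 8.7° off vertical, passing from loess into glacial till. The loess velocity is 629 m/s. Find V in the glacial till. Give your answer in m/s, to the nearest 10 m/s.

1070 m/s

sin 5.1° = 0.0889; sin 8.7° = 0.1513.
V₂ = V₁·(sin θ₂/sin θ₁) = 629·(0.1513/0.0889) = 1070.29 m/s.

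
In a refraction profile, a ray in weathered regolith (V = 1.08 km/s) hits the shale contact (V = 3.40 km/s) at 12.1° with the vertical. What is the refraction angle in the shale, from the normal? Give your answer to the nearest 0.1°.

sin θ₁/V₁ = sin θ₂/V₂ ⇒ sin θ₂ = 3.40·sin 12.1°/1.08 = 3.40·0.2096/1.08 = 0.6599.
θ₂ = arcsin 0.6599 = 41.29° from the normal.

41.3°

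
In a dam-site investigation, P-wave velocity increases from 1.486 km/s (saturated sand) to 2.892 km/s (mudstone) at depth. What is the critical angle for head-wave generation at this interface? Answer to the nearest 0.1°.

30.9°

At critical incidence the refracted ray runs along the interface (θ₂ = 90°), so sin θ_c = V₁/V₂.
θ_c = arcsin(1.486/2.892) = arcsin 0.5138 = 30.92°.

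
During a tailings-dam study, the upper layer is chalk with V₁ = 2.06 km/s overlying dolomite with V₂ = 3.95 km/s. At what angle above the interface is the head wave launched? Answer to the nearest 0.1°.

Critical incidence: sin θ_c = V₁/V₂ = 2.06/3.95 = 0.5215.
θ_c = arcsin 0.5215 = 31.43°.
Measured from the interface: 90° − 31.43° = 58.57°.

58.6°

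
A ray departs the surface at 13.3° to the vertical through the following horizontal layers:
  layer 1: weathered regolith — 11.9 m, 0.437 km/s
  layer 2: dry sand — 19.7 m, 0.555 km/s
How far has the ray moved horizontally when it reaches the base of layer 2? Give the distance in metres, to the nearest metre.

p = sin θ₁/V₁ = sin 13.3°/0.437 = 5.2643e-01 s/km is conserved through the stack.
Layer 1: θ = 13.30°; offset = 11.9·tan 13.30° = 2.813 m.
Layer 2: sin θ = p·0.555 = 0.2922 → θ = 16.99°; offset = 19.7·tan 16.99° = 6.018 m.
Total horizontal offset = 8.831 m.

9 m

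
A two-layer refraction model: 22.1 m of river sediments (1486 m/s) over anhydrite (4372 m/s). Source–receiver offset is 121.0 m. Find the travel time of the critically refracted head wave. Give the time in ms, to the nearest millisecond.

θ_c = arcsin(V₁/V₂) = arcsin(1486/4372) = 19.87°, cos θ_c = 0.9405.
Intercept time tᵢ = 2h cos θ_c / V₁ = 2·22.1·0.9405/1486 = 0.02797 s.
t = x/V₂ + tᵢ = 121.0/4372 + 0.02797 = 0.05565 s.

56 ms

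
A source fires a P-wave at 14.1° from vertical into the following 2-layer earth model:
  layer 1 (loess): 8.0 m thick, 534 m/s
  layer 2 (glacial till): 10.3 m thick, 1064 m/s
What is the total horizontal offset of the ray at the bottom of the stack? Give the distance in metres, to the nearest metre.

8 m

Ray parameter p = sin 14.1° / 534 m/s = 4.5621e-04 s/m.
Layer 1: θ = 14.10°; offset = 8.0·tan 14.10° = 2.009 m.
Layer 2: sin θ = p·1064 = 0.4854 → θ = 29.04°; offset = 10.3·tan 29.04° = 5.719 m.
Summing the layer offsets gives 7.728 m.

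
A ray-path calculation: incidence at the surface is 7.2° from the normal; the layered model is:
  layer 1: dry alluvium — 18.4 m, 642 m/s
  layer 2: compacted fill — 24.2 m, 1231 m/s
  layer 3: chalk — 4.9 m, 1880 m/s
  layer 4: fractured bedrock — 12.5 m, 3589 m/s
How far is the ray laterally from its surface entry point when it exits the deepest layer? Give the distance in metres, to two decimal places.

Ray parameter p = sin 7.2° / 642 m/s = 1.9522e-04 s/m.
Layer 1: θ = 7.20°; offset = 18.4·tan 7.20° = 2.3245 m.
Layer 2: sin θ = p·1231 = 0.2403 → θ = 13.91°; offset = 24.2·tan 13.91° = 5.9913 m.
Layer 3: sin θ = p·1880 = 0.3670 → θ = 21.53°; offset = 4.9·tan 21.53° = 1.9333 m.
Layer 4: sin θ = p·3589 = 0.7007 → θ = 44.48°; offset = 12.5·tan 44.48° = 12.2750 m.
Summing the layer offsets gives 22.5241 m.

22.52 m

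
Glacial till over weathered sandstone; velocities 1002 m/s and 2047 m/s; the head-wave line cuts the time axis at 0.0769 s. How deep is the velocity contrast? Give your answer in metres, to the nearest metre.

44 m

θ_c = arcsin(1002/2047) = 29.31°; cos θ_c = 0.8720.
tᵢ = 2h cos θ_c/V₁ ⇒ h = tᵢ·V₁/(2 cos θ_c) = 0.0769·1002/(2·0.8720) = 44.18 m.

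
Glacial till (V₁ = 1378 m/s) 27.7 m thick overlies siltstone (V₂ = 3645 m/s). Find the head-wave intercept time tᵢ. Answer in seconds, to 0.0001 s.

tᵢ = 2h·√(V₂²−V₁²)/(V₁V₂).
√(V₂²−V₁²) = √(3645²−1378²) = 3374.5 m/s.
tᵢ = 2·27.7·3374.5/(1378·3645) = 0.03722 s.

0.0372 s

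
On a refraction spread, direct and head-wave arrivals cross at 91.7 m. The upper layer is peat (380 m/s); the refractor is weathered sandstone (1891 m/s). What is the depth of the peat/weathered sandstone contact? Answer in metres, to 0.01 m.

37.40 m

x_cross = 2h·√((V₂+V₁)/(V₂−V₁)) → h = x_cross / (2·√((V₂+V₁)/(V₂−V₁))).
√((V₂+V₁)/(V₂−V₁)) = √((1891+380)/(1891−380)) = 1.2260.
h = 91.7 / (2·1.2260) = 37.40 m.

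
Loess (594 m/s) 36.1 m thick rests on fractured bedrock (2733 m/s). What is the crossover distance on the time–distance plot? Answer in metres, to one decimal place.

x_cross = 2h·√((V₂+V₁)/(V₂−V₁)).
(V₂+V₁)/(V₂−V₁) = (2733+594)/(2733−594) = 1.5554; √ = 1.2472.
x_cross = 2·36.1·1.2472 = 90.04 m.

90.0 m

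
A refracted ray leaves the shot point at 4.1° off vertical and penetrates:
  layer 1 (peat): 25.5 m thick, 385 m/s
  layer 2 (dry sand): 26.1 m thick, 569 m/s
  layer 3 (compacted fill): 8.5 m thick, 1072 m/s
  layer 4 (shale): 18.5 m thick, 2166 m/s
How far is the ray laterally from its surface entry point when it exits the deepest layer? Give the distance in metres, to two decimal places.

Ray parameter p = sin 4.1° / 385 m/s = 1.8571e-04 s/m.
Layer 1: θ = 4.10°; offset = 25.5·tan 4.10° = 1.8279 m.
Layer 2: sin θ = p·569 = 0.1057 → θ = 6.07°; offset = 26.1·tan 6.07° = 2.7735 m.
Layer 3: sin θ = p·1072 = 0.1991 → θ = 11.48°; offset = 8.5·tan 11.48° = 1.7267 m.
Layer 4: sin θ = p·2166 = 0.4022 → θ = 23.72°; offset = 18.5·tan 23.72° = 8.1280 m.
Summing the layer offsets gives 14.4561 m.

14.46 m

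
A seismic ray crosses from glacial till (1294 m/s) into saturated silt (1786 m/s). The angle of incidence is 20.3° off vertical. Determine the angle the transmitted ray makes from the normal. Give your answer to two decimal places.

sin θ₁/V₁ = sin θ₂/V₂ ⇒ sin θ₂ = 1786·sin 20.3°/1294 = 1786·0.3469/1294 = 0.4788.
θ₂ = arcsin 0.4788 = 28.61° from the normal.

28.61°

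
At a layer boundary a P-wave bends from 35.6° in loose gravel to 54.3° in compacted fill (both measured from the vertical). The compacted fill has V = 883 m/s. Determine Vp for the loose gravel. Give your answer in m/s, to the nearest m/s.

sin 35.6° = 0.5821; sin 54.3° = 0.8121.
V₁ = V₂·(sin θ₁/sin θ₂) = 883·(0.5821/0.8121) = 632.96 m/s.

633 m/s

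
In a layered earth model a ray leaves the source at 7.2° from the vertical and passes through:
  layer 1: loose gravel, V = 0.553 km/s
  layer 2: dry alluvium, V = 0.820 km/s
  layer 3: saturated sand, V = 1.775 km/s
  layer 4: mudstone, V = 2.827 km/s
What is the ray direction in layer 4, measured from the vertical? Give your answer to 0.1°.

Snell's law across each interface conserves sin θ / V, so sin θ_4 = V_4·sin θ₁/V₁.
sin θ_4 = 2.827 × sin 7.2° / 0.553 = 0.6407.
θ_4 = arcsin 0.6407 = 39.85°.

39.8°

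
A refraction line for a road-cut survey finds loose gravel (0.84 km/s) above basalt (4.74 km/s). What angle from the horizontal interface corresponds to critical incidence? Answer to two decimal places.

At critical incidence the refracted ray runs along the interface (θ₂ = 90°), so sin θ_c = V₁/V₂.
θ_c = arcsin(0.84/4.74) = arcsin 0.1772 = 10.21°.
Measured from the interface: 90° − 10.21° = 79.79°.

79.79°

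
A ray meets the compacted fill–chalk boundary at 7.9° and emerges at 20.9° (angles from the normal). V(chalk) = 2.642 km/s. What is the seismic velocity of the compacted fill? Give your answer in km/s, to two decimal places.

Snell's law: sin 7.9°/V₁ = sin 20.9°/V₂.
V₁ = V₂·sin 7.9°/sin 20.9° = 2.642 × 0.3853 = 1.02 km/s.

1.02 km/s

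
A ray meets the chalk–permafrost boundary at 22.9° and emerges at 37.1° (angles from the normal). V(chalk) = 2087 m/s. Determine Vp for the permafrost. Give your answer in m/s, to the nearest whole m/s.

3235 m/s

sin 22.9° = 0.3891; sin 37.1° = 0.6032.
V₂ = V₁·(sin θ₂/sin θ₁) = 2087·(0.6032/0.3891) = 3235.20 m/s.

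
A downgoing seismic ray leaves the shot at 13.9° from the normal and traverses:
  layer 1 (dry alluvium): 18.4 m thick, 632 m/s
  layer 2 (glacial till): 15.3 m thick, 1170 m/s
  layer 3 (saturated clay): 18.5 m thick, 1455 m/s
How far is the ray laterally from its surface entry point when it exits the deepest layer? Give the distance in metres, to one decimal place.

24.4 m

Ray parameter p = sin 13.9° / 632 m/s = 3.8011e-04 s/m.
Layer 1: θ = 13.90°; offset = 18.4·tan 13.90° = 4.554 m.
Layer 2: sin θ = p·1170 = 0.4447 → θ = 26.41°; offset = 15.3·tan 26.41° = 7.597 m.
Layer 3: sin θ = p·1455 = 0.5531 → θ = 33.58°; offset = 18.5·tan 33.58° = 12.281 m.
Summing the layer offsets gives 24.431 m.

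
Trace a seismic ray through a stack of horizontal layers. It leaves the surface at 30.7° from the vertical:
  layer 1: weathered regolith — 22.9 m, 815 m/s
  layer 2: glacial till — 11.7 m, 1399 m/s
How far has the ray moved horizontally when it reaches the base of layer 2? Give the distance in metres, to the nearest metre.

Apply Snell's law at each interface; in layer i the horizontal offset is hᵢ·tan θᵢ.
Layer 1: θ = 30.70°; offset = 22.9·tan 30.70° = 13.597 m.
Layer 2: sin θ = 1399·sin 30.7°/815 = 0.8764, θ = 61.21°; offset = 11.7·tan 61.21° = 21.290 m.
Σ offsets = 34.887 m.

35 m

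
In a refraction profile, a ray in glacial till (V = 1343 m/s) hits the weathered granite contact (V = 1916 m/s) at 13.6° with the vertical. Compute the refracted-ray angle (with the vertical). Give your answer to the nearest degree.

20°

Snell's law: sin θ₂ = (V₂/V₁)·sin θ₁ = (1916/1343)·sin 13.6° = 0.3355.
θ₂ = arcsin 0.3355 = 19.60° from the normal.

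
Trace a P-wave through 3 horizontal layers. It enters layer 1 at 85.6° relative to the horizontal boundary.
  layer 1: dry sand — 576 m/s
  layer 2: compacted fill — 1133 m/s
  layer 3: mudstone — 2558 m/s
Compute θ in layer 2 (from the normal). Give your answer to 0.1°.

8.7°

From the normal: θ₁ = 90° − 85.6° = 4.4°.
Snell's law across each interface conserves sin θ / V, so sin θ_2 = V_2·sin θ₁/V₁.
sin θ_2 = 1133 × sin 4.4° / 576 = 0.1509.
θ_2 = 8.68° from the vertical.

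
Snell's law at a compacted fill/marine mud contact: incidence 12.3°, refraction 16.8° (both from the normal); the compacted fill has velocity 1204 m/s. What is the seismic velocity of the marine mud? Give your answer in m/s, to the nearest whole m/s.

1634 m/s

Snell's law: sin 12.3°/V₁ = sin 16.8°/V₂.
V₂ = V₁·sin 16.8°/sin 12.3° = 1204 × 1.3568 = 1633.54 m/s.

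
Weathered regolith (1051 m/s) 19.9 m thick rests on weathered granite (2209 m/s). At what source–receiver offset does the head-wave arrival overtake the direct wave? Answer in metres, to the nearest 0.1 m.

x_cross = 2h·√((V₂+V₁)/(V₂−V₁)).
(V₂+V₁)/(V₂−V₁) = (2209+1051)/(2209−1051) = 2.8152; √ = 1.6779.
x_cross = 2·19.9·1.6779 = 66.78 m.

66.8 m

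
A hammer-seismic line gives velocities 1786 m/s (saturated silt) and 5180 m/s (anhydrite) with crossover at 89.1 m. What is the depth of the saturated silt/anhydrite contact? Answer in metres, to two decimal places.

31.10 m

x_cross = 2h·√((V₂+V₁)/(V₂−V₁)) → h = x_cross / (2·√((V₂+V₁)/(V₂−V₁))).
√((V₂+V₁)/(V₂−V₁)) = √((5180+1786)/(5180−1786)) = 1.4326.
h = 89.1 / (2·1.4326) = 31.10 m.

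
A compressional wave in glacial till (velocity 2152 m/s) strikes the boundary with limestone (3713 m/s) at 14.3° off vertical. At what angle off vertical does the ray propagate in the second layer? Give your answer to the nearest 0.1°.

Snell's law: sin θ₂ = (V₂/V₁)·sin θ₁ = (3713/2152)·sin 14.3° = 0.4262.
θ₂ = arcsin 0.4262 = 25.22° from the normal.

25.2°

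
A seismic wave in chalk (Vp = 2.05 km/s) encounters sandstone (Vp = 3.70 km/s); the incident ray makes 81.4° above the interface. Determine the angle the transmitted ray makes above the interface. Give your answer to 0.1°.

Angle from the normal: 90° − 81.4° = 8.6°.
sin θ₁/V₁ = sin θ₂/V₂ ⇒ sin θ₂ = 3.70·sin 8.6°/2.05 = 3.70·0.1495/2.05 = 0.2699.
θ₂ = arcsin 0.2699 = 15.66° from the normal.
From the interface: 90° − 15.66° = 74.34°.

74.3°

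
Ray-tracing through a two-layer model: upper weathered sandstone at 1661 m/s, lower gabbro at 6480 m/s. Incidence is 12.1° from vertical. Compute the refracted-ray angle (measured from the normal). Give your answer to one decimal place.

54.9°

Snell's law: sin θ₂ = (V₂/V₁)·sin θ₁ = (6480/1661)·sin 12.1° = 0.8178.
θ₂ = sin⁻¹(0.8178) = 54.86° (from vertical).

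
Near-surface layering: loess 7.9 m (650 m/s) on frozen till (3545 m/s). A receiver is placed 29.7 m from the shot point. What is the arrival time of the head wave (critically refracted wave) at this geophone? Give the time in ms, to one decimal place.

32.3 ms

t = x/V₂ + 2h·√(V₂²−V₁²)/(V₁V₂).
√(V₂²−V₁²) = √(3545²−650²) = 3484.9 m/s; delay term = 2·7.9·3484.9/(650·3545) = 0.02390 s.
t = 29.7/3545 + 0.02390 = 0.03227 s.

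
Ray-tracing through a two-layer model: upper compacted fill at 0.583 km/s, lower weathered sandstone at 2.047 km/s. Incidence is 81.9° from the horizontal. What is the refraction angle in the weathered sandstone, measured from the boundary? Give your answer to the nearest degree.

Convert to the normal: θ₁ = 90° − 81.9° = 8.1°.
Snell's law: sin θ₂ = (V₂/V₁)·sin θ₁ = (2.047/0.583)·sin 8.1° = 0.4947.
θ₂ = sin⁻¹(0.4947) = 29.65° (from vertical).
From the interface: 90° − 29.65° = 60.35°.

60°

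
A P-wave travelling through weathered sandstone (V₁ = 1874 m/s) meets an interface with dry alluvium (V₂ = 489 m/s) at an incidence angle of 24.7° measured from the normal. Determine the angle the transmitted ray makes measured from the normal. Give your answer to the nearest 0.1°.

6.3°

sin θ₁/V₁ = sin θ₂/V₂ ⇒ sin θ₂ = 489·sin 24.7°/1874 = 489·0.4179/1874 = 0.1090.
θ₂ = arcsin 0.1090 = 6.26° from the normal.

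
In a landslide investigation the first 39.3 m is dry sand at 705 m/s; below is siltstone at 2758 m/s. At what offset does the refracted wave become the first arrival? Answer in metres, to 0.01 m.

x_cross = 2h·√((V₂+V₁)/(V₂−V₁)).
(V₂+V₁)/(V₂−V₁) = (2758+705)/(2758−705) = 1.6868; √ = 1.2988.
x_cross = 2·39.3·1.2988 = 102.08 m.

102.08 m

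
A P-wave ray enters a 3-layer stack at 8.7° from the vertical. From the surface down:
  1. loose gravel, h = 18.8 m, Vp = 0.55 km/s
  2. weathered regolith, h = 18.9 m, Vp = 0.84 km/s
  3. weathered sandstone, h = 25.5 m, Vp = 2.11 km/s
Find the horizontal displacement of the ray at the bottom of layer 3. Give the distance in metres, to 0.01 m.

25.53 m

p = sin θ₁/V₁ = sin 8.7°/0.55 = 2.7502e-01 s/km is conserved through the stack.
Layer 1: θ = 8.70°; offset = 18.8·tan 8.70° = 2.8768 m.
Layer 2: sin θ = p·0.84 = 0.2310 → θ = 13.36°; offset = 18.9·tan 13.36° = 4.4876 m.
Layer 3: sin θ = p·2.11 = 0.5803 → θ = 35.47°; offset = 25.5·tan 35.47° = 18.1695 m.
Summing the layer offsets gives 25.5339 m.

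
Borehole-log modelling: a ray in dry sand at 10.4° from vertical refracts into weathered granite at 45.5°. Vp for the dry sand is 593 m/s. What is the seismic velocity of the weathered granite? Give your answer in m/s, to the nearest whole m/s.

2343 m/s

Snell's law: sin 10.4°/V₁ = sin 45.5°/V₂.
V₂ = V₁·sin 45.5°/sin 10.4° = 593 × 3.9511 = 2343.01 m/s.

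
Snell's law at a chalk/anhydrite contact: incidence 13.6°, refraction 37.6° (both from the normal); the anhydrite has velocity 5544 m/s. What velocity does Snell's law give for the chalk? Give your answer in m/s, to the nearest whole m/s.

2137 m/s

Snell's law: sin 13.6°/V₁ = sin 37.6°/V₂.
V₁ = V₂·sin 13.6°/sin 37.6° = 5544 × 0.3854 = 2136.59 m/s.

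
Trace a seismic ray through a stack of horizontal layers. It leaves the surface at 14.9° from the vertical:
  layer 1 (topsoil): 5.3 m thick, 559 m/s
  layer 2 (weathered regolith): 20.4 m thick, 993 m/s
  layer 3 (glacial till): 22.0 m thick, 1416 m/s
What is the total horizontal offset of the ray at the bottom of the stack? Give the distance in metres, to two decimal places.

Ray parameter p = sin 14.9° / 559 m/s = 4.5999e-04 s/m.
Layer 1: θ = 14.90°; offset = 5.3·tan 14.90° = 1.4102 m.
Layer 2: sin θ = p·993 = 0.4568 → θ = 27.18°; offset = 20.4·tan 27.18° = 10.4746 m.
Layer 3: sin θ = p·1416 = 0.6513 → θ = 40.64°; offset = 22.0·tan 40.64° = 18.8848 m.
Total horizontal offset = 30.7696 m.

30.77 m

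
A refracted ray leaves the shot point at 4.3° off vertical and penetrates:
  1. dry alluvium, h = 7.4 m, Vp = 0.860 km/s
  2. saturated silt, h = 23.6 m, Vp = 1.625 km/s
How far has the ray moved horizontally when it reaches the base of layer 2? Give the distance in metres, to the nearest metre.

4 m

Ray parameter p = sin 4.3° / 0.860 km/s = 8.7185e-02 s/km.
Layer 1: θ = 4.30°; offset = 7.4·tan 4.30° = 0.556 m.
Layer 2: sin θ = p·1.625 = 0.1417 → θ = 8.14°; offset = 23.6·tan 8.14° = 3.378 m.
Total horizontal offset = 3.934 m.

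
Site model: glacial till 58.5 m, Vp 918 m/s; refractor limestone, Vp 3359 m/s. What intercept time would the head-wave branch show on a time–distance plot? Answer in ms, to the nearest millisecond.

tᵢ = 2h·√(V₂²−V₁²)/(V₁V₂).
√(V₂²−V₁²) = √(3359²−918²) = 3231.1 m/s.
tᵢ = 2·58.5·3231.1/(918·3359) = 0.12260 s.

123 ms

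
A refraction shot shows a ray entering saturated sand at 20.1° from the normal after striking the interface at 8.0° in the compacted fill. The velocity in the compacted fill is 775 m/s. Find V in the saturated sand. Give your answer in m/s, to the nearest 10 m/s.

1910 m/s

Snell's law: sin 8.0°/V₁ = sin 20.1°/V₂.
V₂ = V₁·sin 20.1°/sin 8.0° = 775 × 2.4693 = 1913.71 m/s.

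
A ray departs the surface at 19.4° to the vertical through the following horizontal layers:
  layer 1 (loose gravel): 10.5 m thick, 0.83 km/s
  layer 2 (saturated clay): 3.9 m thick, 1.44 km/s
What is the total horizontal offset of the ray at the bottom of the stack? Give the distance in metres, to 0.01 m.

Ray parameter p = sin 19.4° / 0.83 km/s = 4.0019e-01 s/km.
Layer 1: θ = 19.40°; offset = 10.5·tan 19.40° = 3.6976 m.
Layer 2: sin θ = p·1.44 = 0.5763 → θ = 35.19°; offset = 3.9·tan 35.19° = 2.7501 m.
Total horizontal offset = 6.4477 m.

6.45 m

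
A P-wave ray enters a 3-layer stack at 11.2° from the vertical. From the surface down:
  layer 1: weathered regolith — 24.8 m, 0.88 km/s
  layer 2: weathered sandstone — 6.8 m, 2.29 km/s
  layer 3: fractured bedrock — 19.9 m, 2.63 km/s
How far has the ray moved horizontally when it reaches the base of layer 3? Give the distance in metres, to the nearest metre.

23 m

p = sin θ₁/V₁ = sin 11.2°/0.88 = 2.2072e-01 s/km is conserved through the stack.
Layer 1: θ = 11.20°; offset = 24.8·tan 11.20° = 4.911 m.
Layer 2: sin θ = p·2.29 = 0.5055 → θ = 30.36°; offset = 6.8·tan 30.36° = 3.983 m.
Layer 3: sin θ = p·2.63 = 0.5805 → θ = 35.49°; offset = 19.9·tan 35.49° = 14.187 m.
Summing the layer offsets gives 23.081 m.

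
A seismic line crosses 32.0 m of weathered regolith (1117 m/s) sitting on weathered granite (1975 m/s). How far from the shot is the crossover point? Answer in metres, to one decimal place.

121.5 m

θ_c = arcsin(1117/1975) = 34.44°, so cos θ_c = 0.8247 and tᵢ = 2h cos θ_c/V₁ = 0.0473 s.
At crossover x/V₁ = x/V₂ + tᵢ ⇒ x = tᵢ/(1/V₁ − 1/V₂) = 0.04725/(8.9526e-04 − 5.0633e-04) = 121.49 m.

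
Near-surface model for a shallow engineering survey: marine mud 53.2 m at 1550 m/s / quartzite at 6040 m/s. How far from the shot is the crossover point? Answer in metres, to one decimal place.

θ_c = arcsin(1550/6040) = 14.87°, so cos θ_c = 0.9665 and tᵢ = 2h cos θ_c/V₁ = 0.0663 s.
At crossover x/V₁ = x/V₂ + tᵢ ⇒ x = tᵢ/(1/V₁ − 1/V₂) = 0.06635/(6.4516e-04 − 1.6556e-04) = 138.34 m.

138.3 m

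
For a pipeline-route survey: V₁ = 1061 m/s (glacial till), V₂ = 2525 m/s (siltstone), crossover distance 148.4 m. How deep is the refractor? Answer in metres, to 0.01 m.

47.41 m

h = (x_cross/2)·√((V₂−V₁)/(V₂+V₁)).
(V₂−V₁)/(V₂+V₁) = (2525−1061)/(2525+1061) = 0.4083; √ = 0.6389.
h = (148.4/2)·0.6389 = 47.41 m.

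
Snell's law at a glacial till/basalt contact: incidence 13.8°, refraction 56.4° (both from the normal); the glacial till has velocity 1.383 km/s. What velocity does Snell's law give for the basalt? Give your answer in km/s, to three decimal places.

Snell's law: sin 13.8°/V₁ = sin 56.4°/V₂.
V₂ = V₁·sin 56.4°/sin 13.8° = 1.383 × 3.4918 = 4.829 km/s.

4.829 km/s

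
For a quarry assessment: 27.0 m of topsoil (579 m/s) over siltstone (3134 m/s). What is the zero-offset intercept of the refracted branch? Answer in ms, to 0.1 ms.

91.7 ms

tᵢ = 2h·√(V₂²−V₁²)/(V₁V₂).
√(V₂²−V₁²) = √(3134²−579²) = 3080.1 m/s.
tᵢ = 2·27.0·3080.1/(579·3134) = 0.09166 s.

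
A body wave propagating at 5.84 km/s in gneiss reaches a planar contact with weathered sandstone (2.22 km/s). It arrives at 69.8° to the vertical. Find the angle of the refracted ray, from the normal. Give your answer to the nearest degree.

21°

Snell's law: sin θ₂ = (V₂/V₁)·sin θ₁ = (2.22/5.84)·sin 69.8° = 0.3568.
θ₂ = sin⁻¹(0.3568) = 20.90° (from vertical).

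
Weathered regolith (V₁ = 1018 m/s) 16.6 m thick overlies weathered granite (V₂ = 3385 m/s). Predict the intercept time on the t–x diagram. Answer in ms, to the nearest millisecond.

31 ms

θ_c = arcsin(V₁/V₂) = arcsin(1018/3385) = 17.50°; cos θ_c = 0.9537.
tᵢ = 2h·cos θ_c / V₁ = 2·16.6·0.9537 / 1018 = 0.03110 s.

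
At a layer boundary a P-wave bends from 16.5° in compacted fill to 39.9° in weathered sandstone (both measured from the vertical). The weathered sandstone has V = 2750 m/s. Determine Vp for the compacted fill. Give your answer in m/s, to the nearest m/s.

Snell's law: sin 16.5°/V₁ = sin 39.9°/V₂.
V₁ = V₂·sin 16.5°/sin 39.9° = 2750 × 0.4428 = 1217.62 m/s.

1218 m/s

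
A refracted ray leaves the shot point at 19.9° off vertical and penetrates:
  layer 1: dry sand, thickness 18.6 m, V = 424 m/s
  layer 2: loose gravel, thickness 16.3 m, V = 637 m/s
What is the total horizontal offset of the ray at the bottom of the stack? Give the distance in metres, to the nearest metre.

p = sin θ₁/V₁ = sin 19.9°/424 = 8.0278e-04 s/m is conserved through the stack.
Layer 1: θ = 19.90°; offset = 18.6·tan 19.90° = 6.733 m.
Layer 2: sin θ = p·637 = 0.5114 → θ = 30.76°; offset = 16.3·tan 30.76° = 9.700 m.
Summing the layer offsets gives 16.433 m.

16 m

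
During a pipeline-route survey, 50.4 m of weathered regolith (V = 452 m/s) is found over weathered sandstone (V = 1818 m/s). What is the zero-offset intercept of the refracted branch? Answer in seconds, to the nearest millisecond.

tᵢ = 2h·√(V₂²−V₁²)/(V₁V₂).
√(V₂²−V₁²) = √(1818²−452²) = 1760.9 m/s.
tᵢ = 2·50.4·1760.9/(452·1818) = 0.21601 s.

0.216 s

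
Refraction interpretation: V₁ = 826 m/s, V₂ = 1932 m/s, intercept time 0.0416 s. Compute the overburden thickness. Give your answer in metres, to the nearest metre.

19 m

θ_c = arcsin(826/1932) = 25.31°; cos θ_c = 0.9040.
tᵢ = 2h cos θ_c/V₁ ⇒ h = tᵢ·V₁/(2 cos θ_c) = 0.0416·826/(2·0.9040) = 19.01 m.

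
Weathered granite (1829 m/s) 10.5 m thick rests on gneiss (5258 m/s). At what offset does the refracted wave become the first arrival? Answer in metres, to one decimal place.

θ_c = arcsin(1829/5258) = 20.36°, so cos θ_c = 0.9375 and tᵢ = 2h cos θ_c/V₁ = 0.0108 s.
At crossover x/V₁ = x/V₂ + tᵢ ⇒ x = tᵢ/(1/V₁ − 1/V₂) = 0.01076/(5.4675e-04 − 1.9019e-04) = 30.19 m.

30.2 m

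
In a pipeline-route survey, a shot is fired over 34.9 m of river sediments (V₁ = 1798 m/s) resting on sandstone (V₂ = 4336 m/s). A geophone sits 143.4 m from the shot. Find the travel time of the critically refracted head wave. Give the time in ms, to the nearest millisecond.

θ_c = arcsin(V₁/V₂) = arcsin(1798/4336) = 24.50°, cos θ_c = 0.9100.
Intercept time tᵢ = 2h cos θ_c / V₁ = 2·34.9·0.9100/1798 = 0.03533 s.
t = x/V₂ + tᵢ = 143.4/4336 + 0.03533 = 0.06840 s.

68 ms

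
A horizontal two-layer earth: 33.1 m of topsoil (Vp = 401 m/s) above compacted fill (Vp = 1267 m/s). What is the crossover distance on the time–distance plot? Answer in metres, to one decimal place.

θ_c = arcsin(401/1267) = 18.45°, so cos θ_c = 0.9486 and tᵢ = 2h cos θ_c/V₁ = 0.1566 s.
At crossover x/V₁ = x/V₂ + tᵢ ⇒ x = tᵢ/(1/V₁ − 1/V₂) = 0.15660/(2.4938e-03 − 7.8927e-04) = 91.87 m.

91.9 m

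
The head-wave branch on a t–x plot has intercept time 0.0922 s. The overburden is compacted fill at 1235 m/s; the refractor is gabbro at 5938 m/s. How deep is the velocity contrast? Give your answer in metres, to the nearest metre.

58 m

θ_c = arcsin(1235/5938) = 12.00°; cos θ_c = 0.9781.
tᵢ = 2h cos θ_c/V₁ ⇒ h = tᵢ·V₁/(2 cos θ_c) = 0.0922·1235/(2·0.9781) = 58.21 m.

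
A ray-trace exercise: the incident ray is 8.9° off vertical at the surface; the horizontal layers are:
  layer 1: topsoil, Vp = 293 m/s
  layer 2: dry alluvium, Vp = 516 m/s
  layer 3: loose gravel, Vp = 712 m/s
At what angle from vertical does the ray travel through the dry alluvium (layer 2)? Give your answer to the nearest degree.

Ray parameter p = sin 8.9° / 293 = 5.2802e-04 s/m.
sin θ_2 = p·V_2 = 5.2802e-04 × 516 = 0.2725.
θ_2 = 15.81° from the vertical.

16°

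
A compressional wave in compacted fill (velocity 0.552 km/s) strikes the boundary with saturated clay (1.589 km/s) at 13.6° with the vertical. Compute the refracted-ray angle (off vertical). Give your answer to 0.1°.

sin θ₁/V₁ = sin θ₂/V₂ ⇒ sin θ₂ = 1.589·sin 13.6°/0.552 = 1.589·0.2351/0.552 = 0.6769.
θ₂ = arcsin 0.6769 = 42.60° from the normal.

42.6°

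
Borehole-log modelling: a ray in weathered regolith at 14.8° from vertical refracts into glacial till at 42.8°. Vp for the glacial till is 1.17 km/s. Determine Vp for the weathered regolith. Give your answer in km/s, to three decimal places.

sin 14.8° = 0.2554; sin 42.8° = 0.6794.
V₁ = V₂·(sin θ₁/sin θ₂) = 1.17·(0.2554/0.6794) = 0.440 km/s.

0.440 km/s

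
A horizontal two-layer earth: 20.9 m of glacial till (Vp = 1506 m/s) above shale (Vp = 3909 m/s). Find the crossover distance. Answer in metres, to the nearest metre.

63 m

θ_c = arcsin(1506/3909) = 22.66°, so cos θ_c = 0.9228 and tᵢ = 2h cos θ_c/V₁ = 0.0256 s.
At crossover x/V₁ = x/V₂ + tᵢ ⇒ x = tᵢ/(1/V₁ − 1/V₂) = 0.02561/(6.6401e-04 − 2.5582e-04) = 62.75 m.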